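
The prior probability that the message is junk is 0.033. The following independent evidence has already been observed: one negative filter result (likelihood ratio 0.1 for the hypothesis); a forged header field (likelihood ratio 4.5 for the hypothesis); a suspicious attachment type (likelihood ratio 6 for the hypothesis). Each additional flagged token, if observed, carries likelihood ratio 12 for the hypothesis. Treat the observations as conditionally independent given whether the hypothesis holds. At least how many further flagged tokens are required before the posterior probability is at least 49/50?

3

Prior odds = 0.033/0.967 = 33/967.
Combined Bayes factor of the evidence already in hand = 0.1 × 4.5 × 6 = 2.7.
Odds after that evidence = (33/967) × 2.7 = 891/9670.
Target odds = 0.98/0.02 = 49.
Need 12ⁿ ≥ 49 ÷ (891/9670) = 473830/891.
12² = 144 falls short of 473830/891 but 12³ = 1728 reaches it, so n = 3.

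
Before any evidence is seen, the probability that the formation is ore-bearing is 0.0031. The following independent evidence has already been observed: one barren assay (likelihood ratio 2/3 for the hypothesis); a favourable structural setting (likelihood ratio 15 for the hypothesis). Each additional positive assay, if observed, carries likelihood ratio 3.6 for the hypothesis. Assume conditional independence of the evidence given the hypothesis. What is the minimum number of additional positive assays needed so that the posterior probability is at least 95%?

6

Prior odds = 0.0031/0.9969 = 31/9969.
Combined Bayes factor of the evidence already in hand = (2/3) × 15 = 10.
Odds after that evidence = (31/9969) × 10 = 310/9969.
Target odds = 0.95/0.05 = 19.
Need 3.6ⁿ ≥ 19 ÷ (310/9969) = 189411/310.
3.6⁵ = 604.66176 falls short of 189411/310 but 3.6⁶ = 34012224/15625 reaches it, so n = 6.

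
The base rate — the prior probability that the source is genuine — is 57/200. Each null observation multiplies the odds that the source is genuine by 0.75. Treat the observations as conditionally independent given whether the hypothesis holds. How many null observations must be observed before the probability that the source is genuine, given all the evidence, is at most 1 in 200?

Prior odds: 0.285 ÷ 0.715 = 57/143.
Likelihood ratio per null observation = 0.75.
Target posterior odds = 0.005/0.995 = 1/199.
Need (57/143) × 0.75ⁿ ≤ 1/199, i.e. 0.75ⁿ ≤ 143/11343.
0.75¹⁵ ≈0.0133635 is still above 143/11343 but 0.75¹⁶ ≈0.0100226 is at or below it, so n = 16.

16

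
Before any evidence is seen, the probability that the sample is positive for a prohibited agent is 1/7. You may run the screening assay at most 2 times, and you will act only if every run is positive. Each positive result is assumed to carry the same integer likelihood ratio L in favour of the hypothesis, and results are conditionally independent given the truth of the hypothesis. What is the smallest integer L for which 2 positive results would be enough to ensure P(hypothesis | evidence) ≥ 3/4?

5

Prior odds = (1/7)/(6/7) = 1/6.
Target odds = 0.75/0.25 = 3.
Need L² ≥ 3 ÷ (1/6) = 18.
4² = 16 < 18 ≤ 25 = 5², so L = 5.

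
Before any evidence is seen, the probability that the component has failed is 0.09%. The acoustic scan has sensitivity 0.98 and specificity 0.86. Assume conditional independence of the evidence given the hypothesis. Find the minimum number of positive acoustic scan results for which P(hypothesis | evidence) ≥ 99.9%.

8

Prior odds: 0.0009 ÷ 0.9991 = 9/9991.
False-positive rate = 1 − 0.86 = 0.14; likelihood ratio of a positive = 0.98/0.14 = 7.
Target posterior odds = 0.999/0.001 = 999.
Require 7ⁿ ≥ 999 ÷ (9/9991) = 1109001.
7⁷ = 823543 falls short of 1109001 but 7⁸ = 5764801 reaches it, so n = 8.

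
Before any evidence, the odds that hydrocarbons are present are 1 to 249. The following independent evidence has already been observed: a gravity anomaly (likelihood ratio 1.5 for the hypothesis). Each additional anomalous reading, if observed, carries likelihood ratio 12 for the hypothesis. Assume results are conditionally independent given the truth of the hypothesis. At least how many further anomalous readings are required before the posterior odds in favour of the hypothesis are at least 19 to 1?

Prior odds = 1/249.
Bayes factor of the evidence already in hand = 1.5.
Odds after that evidence = (1/249) × 1.5 = 1/166.
Target odds = 19.
Need 12ⁿ ≥ 19 ÷ (1/166) = 3154.
12³ = 1728 falls short of 3154 but 12⁴ = 20736 reaches it, so n = 4.

4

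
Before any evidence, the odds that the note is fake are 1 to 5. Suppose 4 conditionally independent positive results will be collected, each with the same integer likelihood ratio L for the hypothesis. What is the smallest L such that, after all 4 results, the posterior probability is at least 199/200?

Prior odds = 0.2.
Target odds = 0.995/0.005 = 199.
Need L⁴ ≥ 199 ÷ 0.2 = 995.
5⁴ = 625 < 995 ≤ 1296 = 6⁴, so L = 6.

6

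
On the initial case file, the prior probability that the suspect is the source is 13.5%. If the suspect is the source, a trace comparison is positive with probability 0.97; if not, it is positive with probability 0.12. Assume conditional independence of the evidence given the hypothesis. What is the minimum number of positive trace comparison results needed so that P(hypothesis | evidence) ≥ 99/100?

Prior odds = 0.135/0.865 = 27/173.
Likelihood ratio of a positive = 0.97/0.12 = 97/12.
Target odds: 0.99 ÷ 0.01 = 99.
Need (27/173) × (97/12)ⁿ ≥ 99, i.e. (97/12)ⁿ ≥ 1903/3.
(97/12)³ = 912673/1728 falls short of 1903/3 but (97/12)⁴ = 88529281/20736 reaches it, so n = 4.

4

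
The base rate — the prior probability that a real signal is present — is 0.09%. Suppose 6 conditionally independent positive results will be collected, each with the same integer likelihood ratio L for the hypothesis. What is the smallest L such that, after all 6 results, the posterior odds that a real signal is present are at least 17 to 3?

5

Prior odds = 0.0009/0.9991 = 9/9991.
Target odds = 17/3.
Need L⁶ ≥ 17/3 ÷ (9/9991) = 169847/27.
4⁶ = 4096 < 169847/27 ≤ 15625 = 5⁶, so L = 5.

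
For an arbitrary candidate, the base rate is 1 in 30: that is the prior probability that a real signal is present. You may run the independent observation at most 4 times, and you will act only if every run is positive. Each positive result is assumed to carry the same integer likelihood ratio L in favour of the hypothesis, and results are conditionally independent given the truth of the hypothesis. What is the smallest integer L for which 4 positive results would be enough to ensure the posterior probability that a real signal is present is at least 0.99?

8

Prior odds = (1/30)/(29/30) = 1/29.
Target odds = 0.99/0.01 = 99.
Need L⁴ ≥ 99 ÷ (1/29) = 2871.
7⁴ = 2401 < 2871 ≤ 4096 = 8⁴, so L = 8.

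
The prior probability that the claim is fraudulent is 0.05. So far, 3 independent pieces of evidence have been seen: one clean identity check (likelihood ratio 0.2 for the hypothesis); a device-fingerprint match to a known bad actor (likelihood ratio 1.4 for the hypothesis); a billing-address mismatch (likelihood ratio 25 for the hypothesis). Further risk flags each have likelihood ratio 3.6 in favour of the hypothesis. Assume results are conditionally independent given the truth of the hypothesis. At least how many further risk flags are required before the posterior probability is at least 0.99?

Prior odds = 0.05/0.95 = 1/19.
Combined Bayes factor of the evidence already in hand = 0.2 × 1.4 × 25 = 7.
Odds after that evidence = (1/19) × 7 = 7/19.
Target odds = 0.99/0.01 = 99.
Need 3.6ⁿ ≥ 99 ÷ (7/19) = 1881/7.
3.6⁴ = 167.9616 falls short of 1881/7 but 3.6⁵ = 604.66176 reaches it, so n = 5.

5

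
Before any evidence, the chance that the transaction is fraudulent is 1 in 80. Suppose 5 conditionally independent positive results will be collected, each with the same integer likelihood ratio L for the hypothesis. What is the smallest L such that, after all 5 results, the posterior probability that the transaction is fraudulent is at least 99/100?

Prior odds = 0.0125/0.9875 = 1/79.
Target odds = 0.99/0.01 = 99.
Need L⁵ ≥ 99 ÷ (1/79) = 7821.
6⁵ = 7776 < 7821 ≤ 16807 = 7⁵, so L = 7.

7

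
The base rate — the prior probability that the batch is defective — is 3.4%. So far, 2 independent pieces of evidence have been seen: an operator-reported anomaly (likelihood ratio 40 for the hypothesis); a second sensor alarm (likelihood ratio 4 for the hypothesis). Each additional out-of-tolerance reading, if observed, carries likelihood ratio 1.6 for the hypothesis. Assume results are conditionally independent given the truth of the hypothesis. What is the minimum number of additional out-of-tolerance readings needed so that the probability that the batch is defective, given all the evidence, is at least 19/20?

3

Prior odds = 0.034/0.966 = 17/483.
Combined Bayes factor of the evidence already in hand = 40 × 4 = 160.
Odds after that evidence = (17/483) × 160 = 2720/483.
Target odds = 0.95/0.05 = 19.
Need 1.6ⁿ ≥ 19 ÷ (2720/483) = 9177/2720.
1.6² = 2.56 falls short of 9177/2720 but 1.6³ = 4.096 reaches it, so n = 3.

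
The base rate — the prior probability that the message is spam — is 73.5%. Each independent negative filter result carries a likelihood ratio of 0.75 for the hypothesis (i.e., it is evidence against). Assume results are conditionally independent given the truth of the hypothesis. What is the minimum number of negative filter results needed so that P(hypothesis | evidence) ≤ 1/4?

Prior odds: 0.735 ÷ 0.265 = 147/53.
Likelihood ratio per negative filter result = 0.75.
Target odds: 0.25 ÷ 0.75 = 1/3.
Need (147/53) × 0.75ⁿ ≤ 1/3, i.e. 0.75ⁿ ≤ 53/441.
0.75⁷ = 2187/16384 is still above 53/441 but 0.75⁸ = 6561/65536 is at or below it, so n = 8.

8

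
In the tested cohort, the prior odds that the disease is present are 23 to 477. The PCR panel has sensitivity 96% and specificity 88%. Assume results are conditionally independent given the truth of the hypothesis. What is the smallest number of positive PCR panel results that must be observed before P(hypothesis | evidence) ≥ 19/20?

Prior odds = 23/477.
False-positive rate = 1 − 0.88 = 0.12; likelihood ratio of a positive = 0.96/0.12 = 8.
Target posterior odds = 0.95/0.05 = 19.
Need (23/477) × 8ⁿ ≥ 19, i.e. 8ⁿ ≥ 9063/23.
8² = 64 falls short of 9063/23 but 8³ = 512 reaches it, so n = 3.

3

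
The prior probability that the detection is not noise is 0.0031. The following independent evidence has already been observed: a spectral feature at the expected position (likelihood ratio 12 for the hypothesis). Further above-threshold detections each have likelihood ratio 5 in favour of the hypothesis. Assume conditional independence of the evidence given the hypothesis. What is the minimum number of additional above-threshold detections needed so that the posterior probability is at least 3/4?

Prior odds = 0.0031/0.9969 = 31/9969.
Bayes factor of the evidence already in hand = 12.
Odds after that evidence = (31/9969) × 12 = 124/3323.
Target odds = 0.75/0.25 = 3.
Need 5ⁿ ≥ 3 ÷ (124/3323) = 9969/124.
5² = 25 falls short of 9969/124 but 5³ = 125 reaches it, so n = 3.

3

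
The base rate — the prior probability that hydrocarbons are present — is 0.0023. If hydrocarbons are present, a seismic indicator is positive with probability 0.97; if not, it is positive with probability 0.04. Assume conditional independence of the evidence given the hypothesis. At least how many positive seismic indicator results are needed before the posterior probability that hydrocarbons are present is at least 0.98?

Prior odds = 0.0023/0.9977 = 23/9977.
Likelihood ratio of a positive = 0.97/0.04 = 24.25.
Target posterior odds = 0.98/0.02 = 49.
Require 24.25ⁿ ≥ 49 ÷ (23/9977) = 488873/23.
24.25³ = 912673/64 falls short of 488873/23 but 24.25⁴ = 88529281/256 reaches it, so n = 4.

4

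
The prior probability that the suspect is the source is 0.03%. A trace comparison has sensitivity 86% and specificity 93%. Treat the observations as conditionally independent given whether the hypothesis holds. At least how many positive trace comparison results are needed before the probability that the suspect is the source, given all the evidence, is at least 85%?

Prior odds = 0.0003/0.9997 = 3/9997.
False-positive rate = 1 − 0.93 = 0.07; likelihood ratio of a positive = 0.86/0.07 = 86/7.
Target odds: 0.85 ÷ 0.15 = 17/3.
Need (3/9997) × (86/7)ⁿ ≥ 17/3, i.e. (86/7)ⁿ ≥ 169949/9.
(86/7)³ = 636056/343 falls short of 169949/9 but (86/7)⁴ = 54700816/2401 reaches it, so n = 4.

4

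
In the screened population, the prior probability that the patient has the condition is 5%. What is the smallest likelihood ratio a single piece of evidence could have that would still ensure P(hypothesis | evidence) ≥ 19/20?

361

Prior odds = 0.05/0.95 = 1/19.
Target odds = 0.95/0.05 = 19.
Required Bayes factor = 19 ÷ (1/19) = 361.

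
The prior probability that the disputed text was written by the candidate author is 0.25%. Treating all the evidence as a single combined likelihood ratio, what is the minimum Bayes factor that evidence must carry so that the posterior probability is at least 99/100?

39501

Prior odds = 0.0025/0.9975 = 1/399.
Target odds = 0.99/0.01 = 99.
Required Bayes factor = 99 ÷ (1/399) = 39501.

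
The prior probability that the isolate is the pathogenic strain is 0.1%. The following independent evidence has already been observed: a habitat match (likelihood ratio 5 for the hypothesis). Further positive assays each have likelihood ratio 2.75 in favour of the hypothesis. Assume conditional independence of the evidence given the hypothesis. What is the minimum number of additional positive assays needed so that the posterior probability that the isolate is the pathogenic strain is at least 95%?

Prior odds = 0.001/0.999 = 1/999.
Bayes factor of the evidence already in hand = 5.
Odds after that evidence = (1/999) × 5 = 5/999.
Target odds = 0.95/0.05 = 19.
Need 2.75ⁿ ≥ 19 ÷ (5/999) = 3796.2.
2.75⁸ = 214358881/65536 falls short of 3796.2 but 2.75⁹ ≈8994.86 reaches it, so n = 9.

9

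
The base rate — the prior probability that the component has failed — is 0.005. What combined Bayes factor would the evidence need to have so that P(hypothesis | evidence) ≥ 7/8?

1393

Prior odds = 0.005/0.995 = 1/199.
Target odds = 0.875/0.125 = 7.
Required Bayes factor = 7 ÷ (1/199) = 1393.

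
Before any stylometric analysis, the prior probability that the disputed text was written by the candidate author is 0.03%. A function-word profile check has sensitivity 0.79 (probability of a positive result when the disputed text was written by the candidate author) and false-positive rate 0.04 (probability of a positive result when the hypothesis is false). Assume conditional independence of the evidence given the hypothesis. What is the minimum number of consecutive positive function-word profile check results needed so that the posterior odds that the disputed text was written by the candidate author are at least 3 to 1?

4

Prior odds: 0.0003 ÷ 0.9997 = 3/9997.
Likelihood ratio of a positive result = 0.79/0.04 = 19.75.
Target odds = 3.
Need (3/9997) × 19.75ⁿ ≥ 3, i.e. 19.75ⁿ ≥ 9997.
19.75³ = 7703.734375 falls short of 9997 but 19.75⁴ = 38950081/256 reaches it, so n = 4.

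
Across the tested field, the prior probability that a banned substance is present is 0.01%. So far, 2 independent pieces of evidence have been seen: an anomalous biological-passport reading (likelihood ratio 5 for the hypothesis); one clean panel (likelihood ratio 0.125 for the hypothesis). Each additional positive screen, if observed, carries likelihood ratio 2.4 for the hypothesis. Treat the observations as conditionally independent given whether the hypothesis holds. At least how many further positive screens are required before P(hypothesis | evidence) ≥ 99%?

17

Prior odds = 0.0001/0.9999 = 1/9999.
Combined Bayes factor of the evidence already in hand = 5 × 0.125 = 0.625.
Odds after that evidence = (1/9999) × 0.625 = 5/79992.
Target odds = 0.99/0.01 = 99.
Need 2.4ⁿ ≥ 99 ÷ (5/79992) = 1583841.6.
2.4¹⁶ ≈1.21166e+06 falls short of 1583841.6 but 2.4¹⁷ ≈2.90798e+06 reaches it, so n = 17.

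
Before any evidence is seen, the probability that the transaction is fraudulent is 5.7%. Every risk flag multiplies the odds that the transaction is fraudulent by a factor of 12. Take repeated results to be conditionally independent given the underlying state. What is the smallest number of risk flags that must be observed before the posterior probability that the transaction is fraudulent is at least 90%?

Prior odds: 0.057 ÷ 0.943 = 57/943.
Likelihood ratio per risk flag = 12.
Target posterior odds = 0.9/0.1 = 9.
Require 12ⁿ ≥ 9 ÷ (57/943) = 2829/19.
12² = 144 falls short of 2829/19 but 12³ = 1728 reaches it, so n = 3.

3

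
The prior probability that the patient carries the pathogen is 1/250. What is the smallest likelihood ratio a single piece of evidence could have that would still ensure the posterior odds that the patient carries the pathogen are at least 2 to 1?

Prior odds = 0.004/0.996 = 1/249.
Target odds = 2.
Required Bayes factor = 2 ÷ (1/249) = 498.

498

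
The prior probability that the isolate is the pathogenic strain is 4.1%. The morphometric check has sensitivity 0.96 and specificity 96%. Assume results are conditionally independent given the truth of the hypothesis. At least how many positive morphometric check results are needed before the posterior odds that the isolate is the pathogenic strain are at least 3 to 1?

2

Prior odds: 0.041 ÷ 0.959 = 41/959.
False-positive rate = 1 − 0.96 = 0.04; likelihood ratio of a positive = 0.96/0.04 = 24.
Target odds = 3.
Need (41/959) × 24ⁿ ≥ 3, i.e. 24ⁿ ≥ 2877/41.
24¹ = 24 falls short of 2877/41 but 24² = 576 reaches it, so n = 2.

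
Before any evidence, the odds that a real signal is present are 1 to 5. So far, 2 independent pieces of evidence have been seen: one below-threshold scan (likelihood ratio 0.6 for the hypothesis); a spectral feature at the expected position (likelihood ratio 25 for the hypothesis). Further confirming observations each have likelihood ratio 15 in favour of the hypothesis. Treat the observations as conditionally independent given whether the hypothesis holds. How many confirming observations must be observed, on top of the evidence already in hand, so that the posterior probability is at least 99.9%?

Prior odds = 0.2.
Combined Bayes factor of the evidence already in hand = 0.6 × 25 = 15.
Odds after that evidence = 0.2 × 15 = 3.
Target odds = 0.999/0.001 = 999.
Need 15ⁿ ≥ 999 ÷ 3 = 333.
15² = 225 falls short of 333 but 15³ = 3375 reaches it, so n = 3.

3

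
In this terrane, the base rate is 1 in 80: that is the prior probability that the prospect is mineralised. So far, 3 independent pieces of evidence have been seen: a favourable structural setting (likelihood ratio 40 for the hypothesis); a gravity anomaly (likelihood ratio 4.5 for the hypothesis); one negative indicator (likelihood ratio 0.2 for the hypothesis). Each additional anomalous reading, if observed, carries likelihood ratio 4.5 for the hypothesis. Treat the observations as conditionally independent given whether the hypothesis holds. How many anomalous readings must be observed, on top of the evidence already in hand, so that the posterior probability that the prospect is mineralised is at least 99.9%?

6

Prior odds = 0.0125/0.9875 = 1/79.
Combined Bayes factor of the evidence already in hand = 40 × 4.5 × 0.2 = 36.
Odds after that evidence = (1/79) × 36 = 36/79.
Target odds = 0.999/0.001 = 999.
Need 4.5ⁿ ≥ 999 ÷ (36/79) = 2192.25.
4.5⁵ = 1845.28125 falls short of 2192.25 but 4.5⁶ = 8303.765625 reaches it, so n = 6.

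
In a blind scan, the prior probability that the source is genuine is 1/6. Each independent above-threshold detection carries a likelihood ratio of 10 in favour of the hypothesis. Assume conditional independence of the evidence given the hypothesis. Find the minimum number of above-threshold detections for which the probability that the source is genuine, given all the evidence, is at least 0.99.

Prior odds: (1/6) ÷ (5/6) = 0.2.
Likelihood ratio per above-threshold detection = 10.
Target posterior odds = 0.99/0.01 = 99.
Need 0.2 × 10ⁿ ≥ 99, i.e. 10ⁿ ≥ 495.
10² = 100 falls short of 495 but 10³ = 1000 reaches it, so n = 3.

3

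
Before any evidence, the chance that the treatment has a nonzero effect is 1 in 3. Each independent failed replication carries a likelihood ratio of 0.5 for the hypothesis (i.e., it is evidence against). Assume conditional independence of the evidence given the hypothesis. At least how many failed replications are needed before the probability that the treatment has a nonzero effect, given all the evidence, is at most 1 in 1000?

9

Prior odds = (1/3)/(2/3) = 0.5.
Likelihood ratio per failed replication = 0.5.
Target odds: 0.001 ÷ 0.999 = 1/999.
Require 0.5ⁿ ≤ 1/999 ÷ 0.5 = 2/999.
0.5⁸ = 0.00390625 is still above 2/999 but 0.5⁹ = 0.001953125 is at or below it, so n = 9.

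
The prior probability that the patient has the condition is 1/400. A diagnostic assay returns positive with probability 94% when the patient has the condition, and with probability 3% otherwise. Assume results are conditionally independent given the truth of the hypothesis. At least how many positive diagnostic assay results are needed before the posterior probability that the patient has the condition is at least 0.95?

Prior odds: 0.0025 ÷ 0.9975 = 1/399.
Likelihood ratio of a positive result = 0.94/0.03 = 94/3.
Target odds: 0.95 ÷ 0.05 = 19.
Require (94/3)ⁿ ≥ 19 ÷ (1/399) = 7581.
(94/3)² = 8836/9 falls short of 7581 but (94/3)³ = 830584/27 reaches it, so n = 3.

3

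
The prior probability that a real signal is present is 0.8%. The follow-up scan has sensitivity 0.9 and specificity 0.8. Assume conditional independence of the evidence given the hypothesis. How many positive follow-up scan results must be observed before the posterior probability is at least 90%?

Prior odds: 0.008 ÷ 0.992 = 1/124.
False-positive rate = 1 − 0.8 = 0.2; likelihood ratio of a positive = 0.9/0.2 = 4.5.
Target odds: 0.9 ÷ 0.1 = 9.
Require 4.5ⁿ ≥ 9 ÷ (1/124) = 1116.
4.5⁴ = 410.0625 falls short of 1116 but 4.5⁵ = 1845.28125 reaches it, so n = 5.

5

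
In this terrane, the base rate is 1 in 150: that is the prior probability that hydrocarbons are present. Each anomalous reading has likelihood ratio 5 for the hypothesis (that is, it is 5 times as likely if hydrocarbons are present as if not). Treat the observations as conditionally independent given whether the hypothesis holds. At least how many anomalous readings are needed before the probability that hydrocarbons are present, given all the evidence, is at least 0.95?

5

Prior odds: (1/150) ÷ (149/150) = 1/149.
Likelihood ratio per anomalous reading = 5.
Target odds: 0.95 ÷ 0.05 = 19.
Need (1/149) × 5ⁿ ≥ 19, i.e. 5ⁿ ≥ 2831.
5⁴ = 625 falls short of 2831 but 5⁵ = 3125 reaches it, so n = 5.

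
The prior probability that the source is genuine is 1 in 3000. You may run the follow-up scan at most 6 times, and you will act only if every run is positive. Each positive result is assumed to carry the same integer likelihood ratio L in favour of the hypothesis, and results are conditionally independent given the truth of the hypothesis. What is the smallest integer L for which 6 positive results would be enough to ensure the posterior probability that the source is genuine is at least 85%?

Prior odds = (1/3000)/(2999/3000) = 1/2999.
Target odds = 0.85/0.15 = 17/3.
Need L⁶ ≥ 17/3 ÷ (1/2999) = 50983/3.
5⁶ = 15625 < 50983/3 ≤ 46656 = 6⁶, so L = 6.

6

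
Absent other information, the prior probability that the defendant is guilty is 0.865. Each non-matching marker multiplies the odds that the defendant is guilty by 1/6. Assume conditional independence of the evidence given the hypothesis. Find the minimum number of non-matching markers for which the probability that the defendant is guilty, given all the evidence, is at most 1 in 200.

Prior odds = 0.865/0.135 = 173/27.
Likelihood ratio per non-matching marker = 1/6.
Target odds: 0.005 ÷ 0.995 = 1/199.
Require (1/6)ⁿ ≤ 1/199 ÷ (173/27) = 27/34427.
(1/6)³ = 1/216 is still above 27/34427 but (1/6)⁴ = 1/1296 is at or below it, so n = 4.

4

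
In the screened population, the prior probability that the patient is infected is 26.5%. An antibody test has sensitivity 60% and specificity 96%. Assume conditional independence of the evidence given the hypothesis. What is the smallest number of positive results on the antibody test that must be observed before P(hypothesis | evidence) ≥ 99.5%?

Prior odds: 0.265 ÷ 0.735 = 53/147.
False-positive rate = 1 − 0.96 = 0.04; likelihood ratio of a positive = 0.6/0.04 = 15.
Target odds: 0.995 ÷ 0.005 = 199.
Need (53/147) × 15ⁿ ≥ 199, i.e. 15ⁿ ≥ 29253/53.
15² = 225 falls short of 29253/53 but 15³ = 3375 reaches it, so n = 3.

3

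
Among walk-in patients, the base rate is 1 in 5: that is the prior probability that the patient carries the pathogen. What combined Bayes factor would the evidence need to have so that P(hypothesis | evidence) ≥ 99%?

Prior odds = 0.2/0.8 = 0.25.
Target odds = 0.99/0.01 = 99.
Required Bayes factor = 99 ÷ 0.25 = 396.

396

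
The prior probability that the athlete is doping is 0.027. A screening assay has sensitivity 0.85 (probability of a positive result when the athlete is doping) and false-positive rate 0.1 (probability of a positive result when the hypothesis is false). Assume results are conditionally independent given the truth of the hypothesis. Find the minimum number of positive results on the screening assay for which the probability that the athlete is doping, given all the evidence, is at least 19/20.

4

Prior odds: 0.027 ÷ 0.973 = 27/973.
Likelihood ratio of a positive result = 0.85/0.1 = 8.5.
Target odds: 0.95 ÷ 0.05 = 19.
Need (27/973) × 8.5ⁿ ≥ 19, i.e. 8.5ⁿ ≥ 18487/27.
8.5³ = 614.125 falls short of 18487/27 but 8.5⁴ = 5220.0625 reaches it, so n = 4.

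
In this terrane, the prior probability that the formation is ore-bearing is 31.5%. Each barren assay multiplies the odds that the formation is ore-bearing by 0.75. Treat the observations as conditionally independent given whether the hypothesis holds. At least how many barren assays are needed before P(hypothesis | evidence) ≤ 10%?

5

Prior odds: 0.315 ÷ 0.685 = 63/137.
Likelihood ratio per barren assay = 0.75.
Target posterior odds = 0.1/0.9 = 1/9.
Require 0.75ⁿ ≤ 1/9 ÷ (63/137) = 137/567.
0.75⁴ = 0.31640625 is still above 137/567 but 0.75⁵ = 243/1024 is at or below it, so n = 5.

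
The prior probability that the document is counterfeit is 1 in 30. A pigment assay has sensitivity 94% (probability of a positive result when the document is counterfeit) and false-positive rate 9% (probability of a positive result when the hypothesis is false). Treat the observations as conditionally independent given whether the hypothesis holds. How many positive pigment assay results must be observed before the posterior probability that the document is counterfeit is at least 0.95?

Prior odds = (1/30)/(29/30) = 1/29.
Likelihood ratio of a positive result = 0.94/0.09 = 94/9.
Target odds: 0.95 ÷ 0.05 = 19.
Require (94/9)ⁿ ≥ 19 ÷ (1/29) = 551.
(94/9)² = 8836/81 falls short of 551 but (94/9)³ = 830584/729 reaches it, so n = 3.

3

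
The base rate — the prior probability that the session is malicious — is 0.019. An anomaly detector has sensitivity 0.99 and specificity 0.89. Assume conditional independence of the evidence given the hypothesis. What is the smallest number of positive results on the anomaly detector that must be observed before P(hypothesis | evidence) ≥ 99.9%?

5

Prior odds = 0.019/0.981 = 19/981.
False-positive rate = 1 − 0.89 = 0.11; likelihood ratio of a positive = 0.99/0.11 = 9.
Target odds: 0.999 ÷ 0.001 = 999.
Require 9ⁿ ≥ 999 ÷ (19/981) = 980019/19.
9⁴ = 6561 falls short of 980019/19 but 9⁵ = 59049 reaches it, so n = 5.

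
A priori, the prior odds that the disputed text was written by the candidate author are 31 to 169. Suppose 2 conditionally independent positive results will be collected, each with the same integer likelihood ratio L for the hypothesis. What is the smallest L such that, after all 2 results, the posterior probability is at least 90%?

8

Prior odds = 31/169.
Target odds = 0.9/0.1 = 9.
Need L² ≥ 9 ÷ (31/169) = 1521/31.
7² = 49 < 1521/31 ≤ 64 = 8², so L = 8.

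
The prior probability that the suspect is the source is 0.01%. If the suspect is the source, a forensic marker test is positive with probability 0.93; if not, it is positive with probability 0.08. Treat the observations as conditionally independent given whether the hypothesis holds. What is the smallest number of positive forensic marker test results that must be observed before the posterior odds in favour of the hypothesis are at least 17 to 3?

Prior odds = 0.0001/0.9999 = 1/9999.
Likelihood ratio of a positive = 0.93/0.08 = 11.625.
Target odds = 17/3.
Need (1/9999) × 11.625ⁿ ≥ 17/3, i.e. 11.625ⁿ ≥ 56661.
11.625⁴ = 74805201/4096 falls short of 56661 but 11.625⁵ ≈212307 reaches it, so n = 5.

5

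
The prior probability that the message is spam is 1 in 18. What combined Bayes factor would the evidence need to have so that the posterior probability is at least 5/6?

Prior odds = (1/18)/(17/18) = 1/17.
Target odds = (5/6)/(1/6) = 5.
Required Bayes factor = 5 ÷ (1/17) = 85.

85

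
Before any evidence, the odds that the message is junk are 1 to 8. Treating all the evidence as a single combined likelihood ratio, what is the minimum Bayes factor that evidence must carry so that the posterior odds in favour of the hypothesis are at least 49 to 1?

392

Prior odds = 0.125.
Target odds = 49.
Required Bayes factor = 49 ÷ 0.125 = 392.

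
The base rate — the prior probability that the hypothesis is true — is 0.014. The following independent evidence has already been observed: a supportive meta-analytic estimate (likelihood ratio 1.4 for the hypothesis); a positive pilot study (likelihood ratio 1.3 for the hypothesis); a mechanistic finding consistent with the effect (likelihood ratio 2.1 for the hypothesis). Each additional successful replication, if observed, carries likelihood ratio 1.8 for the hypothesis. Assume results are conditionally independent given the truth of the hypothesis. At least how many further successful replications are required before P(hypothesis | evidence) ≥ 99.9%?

17

Prior odds = 0.014/0.986 = 7/493.
Combined Bayes factor of the evidence already in hand = 1.4 × 1.3 × 2.1 = 3.822.
Odds after that evidence = (7/493) × 3.822 = 13377/246500.
Target odds = 0.999/0.001 = 999.
Need 1.8ⁿ ≥ 999 ÷ (13377/246500) = 82084500/4459.
1.8¹⁶ ≈12144 falls short of 82084500/4459 but 1.8¹⁷ ≈21859.1 reaches it, so n = 17.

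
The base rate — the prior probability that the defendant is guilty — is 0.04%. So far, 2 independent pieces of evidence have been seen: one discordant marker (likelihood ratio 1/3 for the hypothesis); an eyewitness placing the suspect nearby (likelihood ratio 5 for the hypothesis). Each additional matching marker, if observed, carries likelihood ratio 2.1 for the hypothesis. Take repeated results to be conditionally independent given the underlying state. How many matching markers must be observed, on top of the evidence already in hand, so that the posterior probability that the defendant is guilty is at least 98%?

Prior odds = 0.0004/0.9996 = 1/2499.
Combined Bayes factor of the evidence already in hand = (1/3) × 5 = 5/3.
Odds after that evidence = (1/2499) × 5/3 = 5/7497.
Target odds = 0.98/0.02 = 49.
Need 2.1ⁿ ≥ 49 ÷ (5/7497) = 73470.6.
2.1¹⁵ ≈68122.3 falls short of 73470.6 but 2.1¹⁶ ≈143057 reaches it, so n = 16.

16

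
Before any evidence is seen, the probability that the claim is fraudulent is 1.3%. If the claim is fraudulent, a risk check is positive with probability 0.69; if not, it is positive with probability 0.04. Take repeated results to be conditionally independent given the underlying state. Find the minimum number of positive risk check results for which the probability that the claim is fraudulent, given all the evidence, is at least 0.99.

4

Prior odds = 0.013/0.987 = 13/987.
Likelihood ratio of a positive = 0.69/0.04 = 17.25.
Target posterior odds = 0.99/0.01 = 99.
Need (13/987) × 17.25ⁿ ≥ 99, i.e. 17.25ⁿ ≥ 97713/13.
17.25³ = 5132.953125 falls short of 97713/13 but 17.25⁴ = 22667121/256 reaches it, so n = 4.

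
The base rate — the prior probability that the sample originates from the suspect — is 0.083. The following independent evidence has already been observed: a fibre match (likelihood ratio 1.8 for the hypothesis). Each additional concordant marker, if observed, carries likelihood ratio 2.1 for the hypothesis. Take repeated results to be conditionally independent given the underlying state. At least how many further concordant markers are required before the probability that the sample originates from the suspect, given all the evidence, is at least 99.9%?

Prior odds = 0.083/0.917 = 83/917.
Bayes factor of the evidence already in hand = 1.8.
Odds after that evidence = (83/917) × 1.8 = 747/4585.
Target odds = 0.999/0.001 = 999.
Need 2.1ⁿ ≥ 999 ÷ (747/4585) = 508935/83.
2.1¹¹ ≈3502.78 falls short of 508935/83 but 2.1¹² ≈7355.83 reaches it, so n = 12.

12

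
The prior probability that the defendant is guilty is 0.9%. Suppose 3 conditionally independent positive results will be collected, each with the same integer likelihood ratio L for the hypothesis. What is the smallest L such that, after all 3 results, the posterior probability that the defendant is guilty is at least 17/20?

9

Prior odds = 0.009/0.991 = 9/991.
Target odds = 0.85/0.15 = 17/3.
Need L³ ≥ 17/3 ÷ (9/991) = 16847/27.
8³ = 512 < 16847/27 ≤ 729 = 9³, so L = 9.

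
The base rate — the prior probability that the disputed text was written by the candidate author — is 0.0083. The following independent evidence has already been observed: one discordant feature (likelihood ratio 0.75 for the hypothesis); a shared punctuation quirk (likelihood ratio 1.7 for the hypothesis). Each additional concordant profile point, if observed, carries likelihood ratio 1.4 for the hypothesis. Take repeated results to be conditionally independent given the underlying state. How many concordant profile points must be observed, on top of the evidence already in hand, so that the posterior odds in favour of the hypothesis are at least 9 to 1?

Prior odds = 0.0083/0.9917 = 83/9917.
Combined Bayes factor of the evidence already in hand = 0.75 × 1.7 = 1.275.
Odds after that evidence = (83/9917) × 1.275 = 4233/396680.
Target odds = 9.
Need 1.4ⁿ ≥ 9 ÷ (4233/396680) = 1190040/1411.
1.4²⁰ ≈836.683 falls short of 1190040/1411 but 1.4²¹ ≈1171.36 reaches it, so n = 21.

21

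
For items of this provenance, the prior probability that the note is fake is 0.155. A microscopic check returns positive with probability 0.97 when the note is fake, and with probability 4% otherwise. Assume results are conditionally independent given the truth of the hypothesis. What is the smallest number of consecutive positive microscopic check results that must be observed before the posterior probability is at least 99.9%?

3

Prior odds = 0.155/0.845 = 31/169.
Likelihood ratio of a positive result = 0.97/0.04 = 24.25.
Target odds: 0.999 ÷ 0.001 = 999.
Need (31/169) × 24.25ⁿ ≥ 999, i.e. 24.25ⁿ ≥ 168831/31.
24.25² = 588.0625 falls short of 168831/31 but 24.25³ = 912673/64 reaches it, so n = 3.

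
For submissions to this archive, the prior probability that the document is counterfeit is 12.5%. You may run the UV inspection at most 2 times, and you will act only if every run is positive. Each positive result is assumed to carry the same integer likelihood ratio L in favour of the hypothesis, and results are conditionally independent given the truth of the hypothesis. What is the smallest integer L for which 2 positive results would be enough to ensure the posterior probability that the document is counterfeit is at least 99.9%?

Prior odds = 0.125/0.875 = 1/7.
Target odds = 0.999/0.001 = 999.
Need L² ≥ 999 ÷ (1/7) = 6993.
83² = 6889 < 6993 ≤ 7056 = 84², so L = 84.

84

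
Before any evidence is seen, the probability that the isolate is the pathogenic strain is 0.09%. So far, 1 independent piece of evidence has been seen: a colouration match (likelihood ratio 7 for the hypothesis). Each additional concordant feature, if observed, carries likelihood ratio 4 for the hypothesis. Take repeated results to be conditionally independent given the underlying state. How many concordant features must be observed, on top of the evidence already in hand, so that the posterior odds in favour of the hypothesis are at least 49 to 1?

Prior odds = 0.0009/0.9991 = 9/9991.
Bayes factor of the evidence already in hand = 7.
Odds after that evidence = (9/9991) × 7 = 63/9991.
Target odds = 49.
Need 4ⁿ ≥ 49 ÷ (63/9991) = 69937/9.
4⁶ = 4096 falls short of 69937/9 but 4⁷ = 16384 reaches it, so n = 7.

7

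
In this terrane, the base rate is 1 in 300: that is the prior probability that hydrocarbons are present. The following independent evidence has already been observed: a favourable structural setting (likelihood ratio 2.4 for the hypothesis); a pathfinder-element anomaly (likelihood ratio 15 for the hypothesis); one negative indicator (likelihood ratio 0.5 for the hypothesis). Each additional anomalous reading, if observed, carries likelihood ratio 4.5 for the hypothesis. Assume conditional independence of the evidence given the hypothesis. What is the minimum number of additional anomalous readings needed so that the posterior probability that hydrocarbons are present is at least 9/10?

4

Prior odds = (1/300)/(299/300) = 1/299.
Combined Bayes factor of the evidence already in hand = 2.4 × 15 × 0.5 = 18.
Odds after that evidence = (1/299) × 18 = 18/299.
Target odds = 0.9/0.1 = 9.
Need 4.5ⁿ ≥ 9 ÷ (18/299) = 149.5.
4.5³ = 91.125 falls short of 149.5 but 4.5⁴ = 410.0625 reaches it, so n = 4.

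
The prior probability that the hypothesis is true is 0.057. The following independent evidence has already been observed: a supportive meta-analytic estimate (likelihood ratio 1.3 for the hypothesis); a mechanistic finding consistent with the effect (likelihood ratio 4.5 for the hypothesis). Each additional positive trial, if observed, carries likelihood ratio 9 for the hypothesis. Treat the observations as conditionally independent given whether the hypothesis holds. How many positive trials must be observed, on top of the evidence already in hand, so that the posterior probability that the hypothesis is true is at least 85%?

2

Prior odds = 0.057/0.943 = 57/943.
Combined Bayes factor of the evidence already in hand = 1.3 × 4.5 = 5.85.
Odds after that evidence = (57/943) × 5.85 = 6669/18860.
Target odds = 0.85/0.15 = 17/3.
Need 9ⁿ ≥ 17/3 ÷ (6669/18860) = 320620/20007.
9¹ = 9 falls short of 320620/20007 but 9² = 81 reaches it, so n = 2.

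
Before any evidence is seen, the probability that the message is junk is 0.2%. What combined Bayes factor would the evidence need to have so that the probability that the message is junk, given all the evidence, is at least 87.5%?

Prior odds = 0.002/0.998 = 1/499.
Target odds = 0.875/0.125 = 7.
Required Bayes factor = 7 ÷ (1/499) = 3493.

3493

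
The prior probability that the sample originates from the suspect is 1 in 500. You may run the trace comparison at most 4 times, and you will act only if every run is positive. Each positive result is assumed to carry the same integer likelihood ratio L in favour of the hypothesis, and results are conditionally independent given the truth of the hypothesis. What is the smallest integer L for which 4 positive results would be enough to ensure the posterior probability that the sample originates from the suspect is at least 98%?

13

Prior odds = 0.002/0.998 = 1/499.
Target odds = 0.98/0.02 = 49.
Need L⁴ ≥ 49 ÷ (1/499) = 24451.
12⁴ = 20736 < 24451 ≤ 28561 = 13⁴, so L = 13.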